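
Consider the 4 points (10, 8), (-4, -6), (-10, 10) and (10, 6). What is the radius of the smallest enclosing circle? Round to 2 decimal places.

11.04

The minimum enclosing circle of a finite set is fixed by two of the points (as a diameter) or three (as a circumcircle).
The minimum enclosing circle is determined by three boundary points: (10, 8), (-4, -6), (-10, 10).
Their circumcentre is (-5/11, 49/11) with r² = 14746/121.
The farthest remaining point (10, 6) is at distance² 13514/121 ≤ 14746/121.
r = √(14746/121) ≈ 11.04.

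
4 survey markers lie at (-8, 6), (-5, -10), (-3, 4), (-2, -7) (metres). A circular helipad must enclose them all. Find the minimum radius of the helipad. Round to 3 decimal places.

8.139

A smallest enclosing disk is always determined by at most three of the input points on its boundary.
The farthest pair is (-8, 6)–(-5, -10) with squared distance 265. The circle on this segment as diameter has centre (-6.5, -2) and r² = 265/4 = 66.25.
Check (-3, 4): distance² to centre = 48.25 ≤ 66.25, so it lies inside.
All remaining points lie in this disk, and no smaller disk contains both endpoints, so this is the minimum enclosing circle.
r = √(66.25) ≈ 8.139.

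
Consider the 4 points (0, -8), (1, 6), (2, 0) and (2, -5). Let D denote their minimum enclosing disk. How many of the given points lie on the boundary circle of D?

A smallest enclosing disk is always determined by at most three of the input points on its boundary.
The farthest pair is (0, -8)–(1, 6) with squared distance 197. The circle on this segment as diameter has centre (0.5, -1) and r² = 197/4 = 49.25.
Check (2, 0): distance² to centre = 3.25 ≤ 49.25, so it lies inside.
All remaining points lie in this disk, and no smaller disk contains both endpoints, so this is the minimum enclosing circle.
The points at distance exactly r from the centre are (0, -8), (1, 6) — 2 points.

2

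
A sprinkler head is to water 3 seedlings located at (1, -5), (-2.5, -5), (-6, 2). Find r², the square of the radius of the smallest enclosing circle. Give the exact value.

24.5

Call the three points A, B, C in the order given.
Side lengths²: AB² = 12.25, AC² = 98, BC² = 61.25.
Since AC² = 98 ≥ 61.25 + 12.25 = 73.5, the angle opposite AC is not acute, so the smallest enclosing circle has AC as diameter.
Centre = midpoint of AC = (-2.5, -1.5), r² = 98/4 = 24.5.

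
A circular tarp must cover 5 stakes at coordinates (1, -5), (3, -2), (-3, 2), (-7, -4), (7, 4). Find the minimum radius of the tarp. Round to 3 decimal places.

8.062

The minimum enclosing circle of a finite set is fixed by two of the points (as a diameter) or three (as a circumcircle).
The farthest pair is (-7, -4)–(7, 4) with squared distance 260. The circle on this segment as diameter has centre (0, 0) and r² = 260/4 = 65.
Check (1, -5): distance² to centre = 26 ≤ 65, so it lies inside.
All remaining points lie in this disk, and no smaller disk contains both endpoints, so this is the minimum enclosing circle.
r = √65 ≈ 8.062.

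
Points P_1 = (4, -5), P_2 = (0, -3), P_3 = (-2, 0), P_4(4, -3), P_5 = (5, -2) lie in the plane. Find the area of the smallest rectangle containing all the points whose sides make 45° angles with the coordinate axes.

In coordinates u = x + y, v = x − y the rectangle is axis-aligned; the map (x,y)→(u,v) scales areas by 2.
u-values: -1, -3, -2, 1, 3; range = 3 − (-3) = 6.
v-values: 9, 3, -2, 7, 7; range = 9 − (-2) = 11.
Area = (6 × 11) / 2 = 33.

33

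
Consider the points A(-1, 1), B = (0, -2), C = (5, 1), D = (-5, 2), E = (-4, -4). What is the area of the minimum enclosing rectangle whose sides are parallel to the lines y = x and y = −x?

77

In coordinates u = x + y, v = x − y the rectangle is axis-aligned; the map (x,y)→(u,v) scales areas by 2.
u-values: 0, -2, 6, -3, -8; range = 6 − (-8) = 14.
v-values: -2, 2, 4, -7, 0; range = 4 − (-7) = 11.
Area = (14 × 11) / 2 = 77.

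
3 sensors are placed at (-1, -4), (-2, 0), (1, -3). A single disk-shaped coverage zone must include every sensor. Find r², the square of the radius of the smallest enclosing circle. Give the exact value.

85/18

Call the three points A, B, C in the order given.
Side lengths²: AB² = 17, AC² = 5, BC² = 18.
Since BC² = 18 < 17 + 5 = 22, the triangle is acute, so the smallest enclosing circle is the circumcircle.
Circumcentre = (-5/6, -11/6), r² = 85/18.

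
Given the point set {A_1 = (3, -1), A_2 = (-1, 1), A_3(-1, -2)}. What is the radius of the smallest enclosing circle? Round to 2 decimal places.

2.30

Side lengths²: A_1A_2² = 20, A_1A_3² = 17, A_2A_3² = 9.
Since A_1A_2² = 20 < 17 + 9 = 26, the triangle is acute, so the smallest enclosing circle is the circumcircle.
Circumcentre = (0.75, -0.5), r² = 5.3125.
r = √(5.3125) ≈ 2.30.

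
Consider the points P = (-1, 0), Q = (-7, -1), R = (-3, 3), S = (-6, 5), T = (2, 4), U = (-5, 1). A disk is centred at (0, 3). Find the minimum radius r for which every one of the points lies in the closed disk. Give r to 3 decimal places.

8.062

The required radius is the distance from (0, 3) to the farthest point.
Squared distances: 10, 65, 9, 40, 5, 29.
Maximum is 65, attained at Q.
r = √65 ≈ 8.062.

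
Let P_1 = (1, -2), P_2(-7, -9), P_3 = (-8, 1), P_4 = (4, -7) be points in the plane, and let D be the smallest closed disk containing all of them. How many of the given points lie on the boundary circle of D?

By Welzl's lemma the MEC is supported by two points (diametrically opposite) or three points (on a circumcircle).
The minimum enclosing circle is determined by three boundary points: P_2, P_3, P_4.
Their circumcentre is (-65/28, -195/56) with r² = 164125/3136.
The farthest remaining point P_1 is at distance² 41485/3136 ≤ 164125/3136.
The points at distance exactly r from the centre are P_2, P_3, P_4 — 3 points.

3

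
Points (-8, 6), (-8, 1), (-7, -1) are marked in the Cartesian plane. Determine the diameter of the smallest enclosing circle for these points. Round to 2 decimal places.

Call the three points A, B, C in the order given.
Side lengths²: AB² = 25, AC² = 50, BC² = 5.
Since AC² = 50 ≥ 25 + 5 = 30, the angle opposite AC is not acute, so the smallest enclosing circle has AC as diameter.
Centre = midpoint of AC = (-7.5, 2.5), r² = 50/4 = 12.5.
Diameter = 2r = 2√(12.5) ≈ 7.07.

7.07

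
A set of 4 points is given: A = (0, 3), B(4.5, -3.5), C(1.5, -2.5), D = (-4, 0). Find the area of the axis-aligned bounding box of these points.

55.25

x ranges over [-4, 4.5], width 8.5.
y ranges over [-3.5, 3], height 6.5.
Area = 8.5 × 6.5 = 55.25.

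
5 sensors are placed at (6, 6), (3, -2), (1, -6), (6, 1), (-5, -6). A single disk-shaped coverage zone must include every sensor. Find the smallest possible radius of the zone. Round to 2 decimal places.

8.14

The minimum enclosing circle of a finite set is fixed by two of the points (as a diameter) or three (as a circumcircle).
The farthest pair is (6, 6)–(-5, -6) with squared distance 265. The circle on this segment as diameter has centre (0.5, 0) and r² = 265/4 = 66.25.
Check (3, -2): distance² to centre = 10.25 ≤ 66.25, so it lies inside.
All remaining points lie in this disk, and no smaller disk contains both endpoints, so this is the minimum enclosing circle.
r = √(66.25) ≈ 8.14.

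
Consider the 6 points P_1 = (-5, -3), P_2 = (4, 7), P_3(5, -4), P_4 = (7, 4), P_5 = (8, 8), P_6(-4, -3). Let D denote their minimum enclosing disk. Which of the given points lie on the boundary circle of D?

P_1, P_5

By Welzl's lemma the MEC is supported by two points (diametrically opposite) or three points (on a circumcircle).
The farthest pair is P_1–P_5 with squared distance 290. The circle on this segment as diameter has centre (1.5, 2.5) and r² = 290/4 = 72.5.
Check P_2: distance² to centre = 26.5 ≤ 72.5, so it lies inside.
All remaining points lie in this disk, and no smaller disk contains both endpoints, so this is the minimum enclosing circle.
The points at distance exactly r from the centre are P_1, P_5 — 2 points.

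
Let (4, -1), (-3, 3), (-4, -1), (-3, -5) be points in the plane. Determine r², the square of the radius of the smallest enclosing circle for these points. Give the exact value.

A smallest enclosing disk is always determined by at most three of the input points on its boundary.
The minimum enclosing circle is determined by three boundary points: (4, -1), (-3, 3), (-3, -5).
Their circumcentre is (-9/14, -1) with r² = 4225/196.
The farthest remaining point (-4, -1) is at distance² 2209/196 ≤ 4225/196.

4225/196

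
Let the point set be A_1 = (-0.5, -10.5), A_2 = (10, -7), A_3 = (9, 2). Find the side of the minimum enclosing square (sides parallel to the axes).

12.5

The bounding box has width 10.5 and height 12.5.
An axis-aligned square enclosing the set must have side ≥ max(width, height).
So the minimum side is max(10.5, 12.5) = 12.5.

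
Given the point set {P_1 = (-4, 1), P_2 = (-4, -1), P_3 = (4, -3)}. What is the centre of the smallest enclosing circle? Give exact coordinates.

Side lengths²: P_1P_2² = 4, P_1P_3² = 80, P_2P_3² = 68.
Since P_1P_3² = 80 ≥ 68 + 4 = 72, the angle opposite P_1P_3 is not acute, so the smallest enclosing circle has P_1P_3 as diameter.
Centre = midpoint of P_1P_3 = (0, -1), r² = 80/4 = 20.
Centre = (0, -1).

(0, -1)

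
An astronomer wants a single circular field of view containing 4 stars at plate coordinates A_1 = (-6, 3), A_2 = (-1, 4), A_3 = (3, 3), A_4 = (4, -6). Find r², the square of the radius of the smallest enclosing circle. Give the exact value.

45.25

The minimum enclosing circle of a finite set is fixed by two of the points (as a diameter) or three (as a circumcircle).
The farthest pair is A_1–A_4 with squared distance 181. The circle on this segment as diameter has centre (-1, -1.5) and r² = 181/4 = 45.25.
Check A_2: distance² to centre = 30.25 ≤ 45.25, so it lies inside.
All remaining points lie in this disk, and no smaller disk contains both endpoints, so this is the minimum enclosing circle.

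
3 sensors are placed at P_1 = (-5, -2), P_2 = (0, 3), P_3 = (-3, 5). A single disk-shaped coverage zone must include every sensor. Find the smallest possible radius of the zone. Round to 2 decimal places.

3.71

Side lengths²: P_1P_2² = 50, P_1P_3² = 53, P_2P_3² = 13.
Since P_1P_3² = 53 < 50 + 13 = 63, the triangle is acute, so the smallest enclosing circle is the circumcircle.
Circumcentre = (-3.3, 1.3), r² = 13.78.
r = √(13.78) ≈ 3.71.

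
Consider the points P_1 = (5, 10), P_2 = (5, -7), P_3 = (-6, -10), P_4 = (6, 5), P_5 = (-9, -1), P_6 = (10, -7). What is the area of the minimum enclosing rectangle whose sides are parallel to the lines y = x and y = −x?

In coordinates u = x + y, v = x − y the rectangle is axis-aligned; the map (x,y)→(u,v) scales areas by 2.
u-values: 15, -2, -16, 11, -10, 3; range = 15 − (-16) = 31.
v-values: -5, 12, 4, 1, -8, 17; range = 17 − (-8) = 25.
Area = (31 × 25) / 2 = 387.5.

387.5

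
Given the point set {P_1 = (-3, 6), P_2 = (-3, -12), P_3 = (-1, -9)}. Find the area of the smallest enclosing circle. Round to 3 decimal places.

Side lengths²: P_1P_2² = 324, P_1P_3² = 229, P_2P_3² = 13.
Since P_1P_2² = 324 ≥ 229 + 13 = 242, the angle opposite P_1P_2 is not acute, so the smallest enclosing circle has P_1P_2 as diameter.
Centre = midpoint of P_1P_2 = (-3, -3), r² = 324/4 = 81.
Area = π·r² = π·81 ≈ 254.469.

254.469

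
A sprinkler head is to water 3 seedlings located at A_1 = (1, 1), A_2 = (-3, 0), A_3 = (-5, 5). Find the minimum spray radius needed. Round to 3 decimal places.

3.606

Side lengths²: A_1A_2² = 17, A_1A_3² = 52, A_2A_3² = 29.
Since A_1A_3² = 52 ≥ 29 + 17 = 46, the angle opposite A_1A_3 is not acute, so the smallest enclosing circle has A_1A_3 as diameter.
Centre = midpoint of A_1A_3 = (-2, 3), r² = 52/4 = 13.
r = √13 ≈ 3.606.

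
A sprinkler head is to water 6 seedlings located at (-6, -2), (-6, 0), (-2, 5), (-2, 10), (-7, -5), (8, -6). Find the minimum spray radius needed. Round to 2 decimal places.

The minimum enclosing circle of a finite set is fixed by two of the points (as a diameter) or three (as a circumcircle).
The minimum enclosing circle is determined by three boundary points: (-2, 10), (-7, -5), (8, -6).
Their circumcentre is (21/23, 16/23) with r² = 50285/529.
The farthest remaining point (-6, -2) is at distance² 29125/529 ≤ 50285/529.
r = √(50285/529) ≈ 9.75.

9.75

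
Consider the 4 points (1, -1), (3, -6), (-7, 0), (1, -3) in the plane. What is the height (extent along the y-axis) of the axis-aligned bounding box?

6

max y = 0, min y = -6, so height = 6.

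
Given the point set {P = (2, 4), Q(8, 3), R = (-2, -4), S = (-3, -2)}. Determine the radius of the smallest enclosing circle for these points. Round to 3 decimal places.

6.107

The minimum enclosing circle is determined by three boundary points: Q, R, S.
Their circumcentre is (155/54, -17/54) with r² = 54385/1458.
The farthest remaining point P is at distance² 28249/1458 ≤ 54385/1458.
r = √(54385/1458) ≈ 6.107.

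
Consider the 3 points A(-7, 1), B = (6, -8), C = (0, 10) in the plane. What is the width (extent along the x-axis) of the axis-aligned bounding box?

13

max x = 6, min x = -7, so width = 13.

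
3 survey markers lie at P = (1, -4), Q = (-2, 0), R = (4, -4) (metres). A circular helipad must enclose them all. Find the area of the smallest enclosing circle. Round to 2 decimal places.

40.84

Side lengths²: PQ² = 25, PR² = 9, QR² = 52.
Since QR² = 52 ≥ 25 + 9 = 34, the angle opposite QR is not acute, so the smallest enclosing circle has QR as diameter.
Centre = midpoint of QR = (1, -2), r² = 52/4 = 13.
Area = π·r² = π·13 ≈ 40.84.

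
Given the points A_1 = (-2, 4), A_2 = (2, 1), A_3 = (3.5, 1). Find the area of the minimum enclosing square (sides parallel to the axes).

30.25

The bounding box has width 5.5 and height 3.
An axis-aligned square enclosing the set must have side ≥ max(width, height).
So the minimum side is max(5.5, 3) = 5.5.
Area = 5.5² = 30.25.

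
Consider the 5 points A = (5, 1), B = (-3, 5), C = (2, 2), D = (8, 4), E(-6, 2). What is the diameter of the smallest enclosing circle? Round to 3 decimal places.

14.142

By Welzl's lemma the MEC is supported by two points (diametrically opposite) or three points (on a circumcircle).
The farthest pair is D–E with squared distance 200. The circle on this segment as diameter has centre (1, 3) and r² = 200/4 = 50.
Check A: distance² to centre = 20 ≤ 50, so it lies inside.
All remaining points lie in this disk, and no smaller disk contains both endpoints, so this is the minimum enclosing circle.
Diameter = 2r = 2√50 ≈ 14.142.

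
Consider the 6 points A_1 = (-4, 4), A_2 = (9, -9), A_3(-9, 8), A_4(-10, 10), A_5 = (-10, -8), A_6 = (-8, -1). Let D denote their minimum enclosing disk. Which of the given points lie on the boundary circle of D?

By Welzl's lemma the MEC is supported by two points (diametrically opposite) or three points (on a circumcircle).
The farthest pair is A_2–A_4 with squared distance 722. The circle on this segment as diameter has centre (-0.5, 0.5) and r² = 722/4 = 180.5.
Check A_1: distance² to centre = 24.5 ≤ 180.5, so it lies inside.
All remaining points lie in this disk, and no smaller disk contains both endpoints, so this is the minimum enclosing circle.
The points at distance exactly r from the centre are A_2, A_4 — 2 points.

A_2, A_4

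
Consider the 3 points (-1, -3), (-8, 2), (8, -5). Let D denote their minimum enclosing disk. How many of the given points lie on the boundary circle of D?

Call the three points A, B, C in the order given.
Side lengths²: AB² = 74, AC² = 85, BC² = 305.
Since BC² = 305 ≥ 85 + 74 = 159, the angle opposite BC is not acute, so the smallest enclosing circle has BC as diameter.
Centre = midpoint of BC = (0, -1.5), r² = 305/4 = 76.25.
The points at distance exactly r from the centre are (-8, 2), (8, -5) — 2 points.

2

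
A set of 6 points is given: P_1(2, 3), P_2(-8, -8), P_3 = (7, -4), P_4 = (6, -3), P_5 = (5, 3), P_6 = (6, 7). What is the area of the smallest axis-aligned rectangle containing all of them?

x ranges over [-8, 7], width 15.
y ranges over [-8, 7], height 15.
Area = 15 × 15 = 225.

225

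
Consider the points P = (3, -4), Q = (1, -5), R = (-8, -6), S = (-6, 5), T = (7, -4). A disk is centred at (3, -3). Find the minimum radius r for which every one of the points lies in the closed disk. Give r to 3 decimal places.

The required radius is the distance from (3, -3) to the farthest point.
Squared distances: 1, 8, 130, 145, 17.
Maximum is 145, attained at S.
r = √145 ≈ 12.042.

12.042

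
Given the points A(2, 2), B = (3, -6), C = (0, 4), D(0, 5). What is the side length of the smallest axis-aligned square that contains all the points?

11

The bounding box has width 3 and height 11.
An axis-aligned square enclosing the set must have side ≥ max(width, height).
So the minimum side is max(3, 11) = 11.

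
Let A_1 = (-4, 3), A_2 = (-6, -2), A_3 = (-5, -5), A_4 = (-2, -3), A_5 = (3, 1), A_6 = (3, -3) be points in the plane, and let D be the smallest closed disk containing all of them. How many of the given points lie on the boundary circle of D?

3

A smallest enclosing disk is always determined by at most three of the input points on its boundary.
The minimum enclosing circle is determined by three boundary points: A_1, A_3, A_5.
Their circumcentre is (-85/58, -40/29) with r² = 86125/3364.
The farthest remaining point A_6 is at distance² 75917/3364 ≤ 86125/3364.
The points at distance exactly r from the centre are A_1, A_3, A_5 — 3 points.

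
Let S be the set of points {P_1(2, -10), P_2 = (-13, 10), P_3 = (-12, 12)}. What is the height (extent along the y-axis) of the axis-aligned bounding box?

22

max y = 12, min y = -10, so height = 22.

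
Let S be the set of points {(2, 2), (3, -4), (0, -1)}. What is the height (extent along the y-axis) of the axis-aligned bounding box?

max y = 2, min y = -4, so height = 6.

6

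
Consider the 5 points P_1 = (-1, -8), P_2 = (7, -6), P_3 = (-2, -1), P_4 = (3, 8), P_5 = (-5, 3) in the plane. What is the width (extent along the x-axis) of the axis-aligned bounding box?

max x = 7, min x = -5, so width = 12.

12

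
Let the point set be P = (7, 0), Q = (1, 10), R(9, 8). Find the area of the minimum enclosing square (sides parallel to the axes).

100

The bounding box has width 8 and height 10.
An axis-aligned square enclosing the set must have side ≥ max(width, height).
So the minimum side is max(8, 10) = 10.
Area = 10² = 100.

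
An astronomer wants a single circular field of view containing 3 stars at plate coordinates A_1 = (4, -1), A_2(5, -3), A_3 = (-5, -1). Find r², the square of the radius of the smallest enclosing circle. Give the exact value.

Side lengths²: A_1A_2² = 5, A_1A_3² = 81, A_2A_3² = 104.
Since A_2A_3² = 104 ≥ 81 + 5 = 86, the angle opposite A_2A_3 is not acute, so the smallest enclosing circle has A_2A_3 as diameter.
Centre = midpoint of A_2A_3 = (0, -2), r² = 104/4 = 26.

26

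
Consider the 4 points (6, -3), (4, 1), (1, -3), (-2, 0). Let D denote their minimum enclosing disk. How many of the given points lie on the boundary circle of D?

2

The minimum enclosing circle of a finite set is fixed by two of the points (as a diameter) or three (as a circumcircle).
The farthest pair is (6, -3)–(-2, 0) with squared distance 73. The circle on this segment as diameter has centre (2, -1.5) and r² = 73/4 = 18.25.
Check (4, 1): distance² to centre = 10.25 ≤ 18.25, so it lies inside.
All remaining points lie in this disk, and no smaller disk contains both endpoints, so this is the minimum enclosing circle.
The points at distance exactly r from the centre are (6, -3), (-2, 0) — 2 points.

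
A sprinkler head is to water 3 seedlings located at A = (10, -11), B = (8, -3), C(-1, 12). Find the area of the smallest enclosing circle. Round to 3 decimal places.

Side lengths²: AB² = 68, AC² = 650, BC² = 306.
Since AC² = 650 ≥ 306 + 68 = 374, the angle opposite AC is not acute, so the smallest enclosing circle has AC as diameter.
Centre = midpoint of AC = (4.5, 0.5), r² = 650/4 = 162.5.
Area = π·r² = π·162.5 ≈ 510.509.

510.509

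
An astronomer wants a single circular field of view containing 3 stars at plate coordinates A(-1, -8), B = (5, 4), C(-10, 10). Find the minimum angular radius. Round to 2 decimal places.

10.10

Side lengths²: AB² = 180, AC² = 405, BC² = 261.
Since AC² = 405 < 261 + 180 = 441, the triangle is acute, so the smallest enclosing circle is the circumcircle.
Circumcentre = (-4.75, 1.375), r² = 101.953125.
r = √(101.953125) ≈ 10.10.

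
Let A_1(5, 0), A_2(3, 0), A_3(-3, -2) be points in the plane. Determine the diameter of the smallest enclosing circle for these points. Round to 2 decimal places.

Side lengths²: A_1A_2² = 4, A_1A_3² = 68, A_2A_3² = 40.
Since A_1A_3² = 68 ≥ 40 + 4 = 44, the angle opposite A_1A_3 is not acute, so the smallest enclosing circle has A_1A_3 as diameter.
Centre = midpoint of A_1A_3 = (1, -1), r² = 68/4 = 17.
Diameter = 2r = 2√17 ≈ 8.25.

8.25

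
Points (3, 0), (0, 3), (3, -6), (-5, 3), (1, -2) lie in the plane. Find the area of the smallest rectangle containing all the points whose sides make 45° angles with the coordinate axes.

In coordinates u = x + y, v = x − y the rectangle is axis-aligned; the map (x,y)→(u,v) scales areas by 2.
u-values: 3, 3, -3, -2, -1; range = 3 − (-3) = 6.
v-values: 3, -3, 9, -8, 3; range = 9 − (-8) = 17.
Area = (6 × 17) / 2 = 51.

51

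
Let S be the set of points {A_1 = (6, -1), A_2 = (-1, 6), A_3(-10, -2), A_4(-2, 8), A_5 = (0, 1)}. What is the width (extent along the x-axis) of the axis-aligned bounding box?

16

max x = 6, min x = -10, so width = 16.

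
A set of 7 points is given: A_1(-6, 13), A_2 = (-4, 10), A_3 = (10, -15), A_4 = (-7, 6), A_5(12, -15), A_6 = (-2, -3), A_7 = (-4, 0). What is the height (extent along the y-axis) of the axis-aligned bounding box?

28

max y = 13, min y = -15, so height = 28.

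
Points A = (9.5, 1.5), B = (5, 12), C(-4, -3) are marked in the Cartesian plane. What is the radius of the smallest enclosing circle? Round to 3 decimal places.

8.777

Side lengths²: AB² = 130.5, AC² = 202.5, BC² = 306.
Since BC² = 306 < 202.5 + 130.5 = 333, the triangle is acute, so the smallest enclosing circle is the circumcircle.
Circumcentre = (1.125, 4.125), r² = 77.03125.
r = √(77.03125) ≈ 8.777.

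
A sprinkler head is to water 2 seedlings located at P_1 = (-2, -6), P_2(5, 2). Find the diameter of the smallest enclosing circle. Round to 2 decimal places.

10.63

The smallest circle enclosing two points has them as diameter endpoints.
Centre = midpoint = (1.5, -2); r² = |P_1P_2|²/4 = 113/4 = 28.25.
Diameter = 2r = 2√(28.25) ≈ 10.63.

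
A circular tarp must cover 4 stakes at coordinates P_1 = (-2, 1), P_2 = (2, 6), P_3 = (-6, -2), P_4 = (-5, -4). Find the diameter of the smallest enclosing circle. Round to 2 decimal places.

12.21

A smallest enclosing disk is always determined by at most three of the input points on its boundary.
The farthest pair is P_2–P_4 with squared distance 149. The circle on this segment as diameter has centre (-1.5, 1) and r² = 149/4 = 37.25.
Check P_1: distance² to centre = 0.25 ≤ 37.25, so it lies inside.
All remaining points lie in this disk, and no smaller disk contains both endpoints, so this is the minimum enclosing circle.
Diameter = 2r = 2√(37.25) ≈ 12.21.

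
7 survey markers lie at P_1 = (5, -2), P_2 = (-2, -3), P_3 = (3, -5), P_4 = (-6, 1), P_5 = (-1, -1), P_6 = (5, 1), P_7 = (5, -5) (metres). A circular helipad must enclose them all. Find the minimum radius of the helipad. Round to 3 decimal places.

By Welzl's lemma the MEC is supported by two points (diametrically opposite) or three points (on a circumcircle).
The farthest pair is P_4–P_7 with squared distance 157. The circle on this segment as diameter has centre (-0.5, -2) and r² = 157/4 = 39.25.
Check P_1: distance² to centre = 30.25 ≤ 39.25, so it lies inside.
All remaining points lie in this disk, and no smaller disk contains both endpoints, so this is the minimum enclosing circle.
r = √(39.25) ≈ 6.265.

6.265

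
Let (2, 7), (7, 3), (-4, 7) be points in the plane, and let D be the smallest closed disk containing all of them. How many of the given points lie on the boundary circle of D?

Call the three points A, B, C in the order given.
Side lengths²: AB² = 41, AC² = 36, BC² = 137.
Since BC² = 137 ≥ 41 + 36 = 77, the angle opposite BC is not acute, so the smallest enclosing circle has BC as diameter.
Centre = midpoint of BC = (1.5, 5), r² = 137/4 = 34.25.
The points at distance exactly r from the centre are (7, 3), (-4, 7) — 2 points.

2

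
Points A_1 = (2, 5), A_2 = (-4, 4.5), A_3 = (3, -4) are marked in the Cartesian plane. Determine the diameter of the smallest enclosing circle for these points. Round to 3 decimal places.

11.011

Side lengths²: A_1A_2² = 36.25, A_1A_3² = 82, A_2A_3² = 121.25.
Since A_2A_3² = 121.25 ≥ 82 + 36.25 = 118.25, the angle opposite A_2A_3 is not acute, so the smallest enclosing circle has A_2A_3 as diameter.
Centre = midpoint of A_2A_3 = (-0.5, 0.25), r² = 121.25/4 = 30.3125.
Diameter = 2r = 2√(30.3125) ≈ 11.011.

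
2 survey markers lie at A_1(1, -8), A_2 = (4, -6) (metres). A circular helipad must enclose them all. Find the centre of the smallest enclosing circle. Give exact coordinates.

(2.5, -7)

The smallest circle enclosing two points has them as diameter endpoints.
Centre = midpoint = (2.5, -7); r² = |A_1A_2|²/4 = 13/4 = 3.25.
Centre = (2.5, -7).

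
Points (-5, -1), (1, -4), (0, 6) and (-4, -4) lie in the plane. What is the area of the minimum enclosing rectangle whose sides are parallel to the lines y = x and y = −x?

In coordinates u = x + y, v = x − y the rectangle is axis-aligned; the map (x,y)→(u,v) scales areas by 2.
u-values: -6, -3, 6, -8; range = 6 − (-8) = 14.
v-values: -4, 5, -6, 0; range = 5 − (-6) = 11.
Area = (14 × 11) / 2 = 77.

77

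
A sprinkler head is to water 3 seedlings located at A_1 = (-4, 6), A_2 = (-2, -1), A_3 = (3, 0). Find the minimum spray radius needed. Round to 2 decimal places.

4.61

Side lengths²: A_1A_2² = 53, A_1A_3² = 85, A_2A_3² = 26.
Since A_1A_3² = 85 ≥ 53 + 26 = 79, the angle opposite A_1A_3 is not acute, so the smallest enclosing circle has A_1A_3 as diameter.
Centre = midpoint of A_1A_3 = (-0.5, 3), r² = 85/4 = 21.25.
r = √(21.25) ≈ 4.61.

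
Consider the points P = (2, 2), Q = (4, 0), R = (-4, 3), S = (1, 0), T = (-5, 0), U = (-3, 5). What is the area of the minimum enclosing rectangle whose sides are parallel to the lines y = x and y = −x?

54

In coordinates u = x + y, v = x − y the rectangle is axis-aligned; the map (x,y)→(u,v) scales areas by 2.
u-values: 4, 4, -1, 1, -5, 2; range = 4 − (-5) = 9.
v-values: 0, 4, -7, 1, -5, -8; range = 4 − (-8) = 12.
Area = (9 × 12) / 2 = 54.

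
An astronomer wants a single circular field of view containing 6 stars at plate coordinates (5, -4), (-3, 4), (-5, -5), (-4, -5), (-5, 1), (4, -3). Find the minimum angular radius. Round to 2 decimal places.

The minimum enclosing circle is determined by three boundary points: (5, -4), (-3, 4), (-5, -5).
Their circumcentre is (-7/22, -29/22) with r² = 8585/242.
The farthest remaining point (-5, 1) is at distance² 6605/242 ≤ 8585/242.
r = √(8585/242) ≈ 5.96.

5.96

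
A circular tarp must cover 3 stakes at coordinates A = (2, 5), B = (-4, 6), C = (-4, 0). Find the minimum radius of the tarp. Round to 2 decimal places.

3.96

Side lengths²: AB² = 37, AC² = 61, BC² = 36.
Since AC² = 61 < 37 + 36 = 73, the triangle is acute, so the smallest enclosing circle is the circumcircle.
Circumcentre = (-17/12, 3), r² = 2257/144.
r = √(2257/144) ≈ 3.96.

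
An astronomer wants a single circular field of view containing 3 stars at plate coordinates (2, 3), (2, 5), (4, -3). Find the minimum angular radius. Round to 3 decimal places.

Call the three points A, B, C in the order given.
Side lengths²: AB² = 4, AC² = 40, BC² = 68.
Since BC² = 68 ≥ 40 + 4 = 44, the angle opposite BC is not acute, so the smallest enclosing circle has BC as diameter.
Centre = midpoint of BC = (3, 1), r² = 68/4 = 17.
r = √17 ≈ 4.123.

4.123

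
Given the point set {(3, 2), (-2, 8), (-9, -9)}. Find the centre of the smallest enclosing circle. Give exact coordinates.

(-5.5, -0.5)

Call the three points A, B, C in the order given.
Side lengths²: AB² = 61, AC² = 265, BC² = 338.
Since BC² = 338 ≥ 265 + 61 = 326, the angle opposite BC is not acute, so the smallest enclosing circle has BC as diameter.
Centre = midpoint of BC = (-5.5, -0.5), r² = 338/4 = 84.5.
Centre = (-5.5, -0.5).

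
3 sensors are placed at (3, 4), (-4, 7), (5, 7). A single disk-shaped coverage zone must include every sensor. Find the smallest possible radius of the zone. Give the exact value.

4.5

Call the three points A, B, C in the order given.
Side lengths²: AB² = 58, AC² = 13, BC² = 81.
Since BC² = 81 ≥ 58 + 13 = 71, the angle opposite BC is not acute, so the smallest enclosing circle has BC as diameter.
Centre = midpoint of BC = (0.5, 7), r² = 81/4 = 20.25.
r = √(20.25) = 4.5.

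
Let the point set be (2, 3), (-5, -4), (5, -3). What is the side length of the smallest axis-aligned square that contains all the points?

The bounding box has width 10 and height 7.
An axis-aligned square enclosing the set must have side ≥ max(width, height).
So the minimum side is max(10, 7) = 10.

10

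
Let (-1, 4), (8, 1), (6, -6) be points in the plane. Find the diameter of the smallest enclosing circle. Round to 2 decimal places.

Call the three points A, B, C in the order given.
Side lengths²: AB² = 90, AC² = 149, BC² = 53.
Since AC² = 149 ≥ 90 + 53 = 143, the angle opposite AC is not acute, so the smallest enclosing circle has AC as diameter.
Centre = midpoint of AC = (2.5, -1), r² = 149/4 = 37.25.
Diameter = 2r = 2√(37.25) ≈ 12.21.

12.21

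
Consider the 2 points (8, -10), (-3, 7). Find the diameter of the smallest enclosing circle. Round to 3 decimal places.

20.248

The smallest circle enclosing two points has them as diameter endpoints.
Centre = midpoint = (2.5, -1.5); r² = |(8, -10)−(-3, 7)|²/4 = 410/4 = 102.5.
Diameter = 2r = 2√(102.5) ≈ 20.248.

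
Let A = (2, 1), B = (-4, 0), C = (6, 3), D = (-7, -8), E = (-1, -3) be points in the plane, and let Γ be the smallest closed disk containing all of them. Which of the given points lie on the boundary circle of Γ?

The minimum enclosing circle of a finite set is fixed by two of the points (as a diameter) or three (as a circumcircle).
The farthest pair is C–D with squared distance 290. The circle on this segment as diameter has centre (-0.5, -2.5) and r² = 290/4 = 72.5.
Check A: distance² to centre = 18.5 ≤ 72.5, so it lies inside.
All remaining points lie in this disk, and no smaller disk contains both endpoints, so this is the minimum enclosing circle.
The points at distance exactly r from the centre are C, D — 2 points.

C, D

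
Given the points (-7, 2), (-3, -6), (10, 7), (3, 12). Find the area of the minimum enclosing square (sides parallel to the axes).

324

The bounding box has width 17 and height 18.
An axis-aligned square enclosing the set must have side ≥ max(width, height).
So the minimum side is max(17, 18) = 18.
Area = 18² = 324.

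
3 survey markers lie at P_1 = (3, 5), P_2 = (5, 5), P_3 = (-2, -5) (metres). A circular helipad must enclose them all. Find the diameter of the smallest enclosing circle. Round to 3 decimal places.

Side lengths²: P_1P_2² = 4, P_1P_3² = 125, P_2P_3² = 149.
Since P_2P_3² = 149 ≥ 125 + 4 = 129, the angle opposite P_2P_3 is not acute, so the smallest enclosing circle has P_2P_3 as diameter.
Centre = midpoint of P_2P_3 = (1.5, 0), r² = 149/4 = 37.25.
Diameter = 2r = 2√(37.25) ≈ 12.207.

12.207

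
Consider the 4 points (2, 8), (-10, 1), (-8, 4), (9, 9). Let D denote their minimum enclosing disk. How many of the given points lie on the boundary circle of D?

The minimum enclosing circle of a finite set is fixed by two of the points (as a diameter) or three (as a circumcircle).
The farthest pair is (-10, 1)–(9, 9) with squared distance 425. The circle on this segment as diameter has centre (-0.5, 5) and r² = 425/4 = 106.25.
Check (2, 8): distance² to centre = 15.25 ≤ 106.25, so it lies inside.
All remaining points lie in this disk, and no smaller disk contains both endpoints, so this is the minimum enclosing circle.
The points at distance exactly r from the centre are (-10, 1), (9, 9) — 2 points.

2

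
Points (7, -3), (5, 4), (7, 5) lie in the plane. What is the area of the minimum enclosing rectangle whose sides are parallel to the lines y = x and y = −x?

36

In coordinates u = x + y, v = x − y the rectangle is axis-aligned; the map (x,y)→(u,v) scales areas by 2.
u-values: 4, 9, 12; range = 12 − 4 = 8.
v-values: 10, 1, 2; range = 10 − 1 = 9.
Area = (8 × 9) / 2 = 36.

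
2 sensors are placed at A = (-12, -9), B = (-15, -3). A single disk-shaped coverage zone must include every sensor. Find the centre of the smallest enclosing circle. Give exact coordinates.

The smallest circle enclosing two points has them as diameter endpoints.
Centre = midpoint = (-13.5, -6); r² = |AB|²/4 = 45/4 = 11.25.
Centre = (-13.5, -6).

(-13.5, -6)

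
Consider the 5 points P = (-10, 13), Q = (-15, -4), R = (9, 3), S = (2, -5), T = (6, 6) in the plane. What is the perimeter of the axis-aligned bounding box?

Width = max x − min x = 9 − (-15) = 24.
Height = max y − min y = 13 − (-5) = 18.
Perimeter = 2(24 + 18) = 84.

84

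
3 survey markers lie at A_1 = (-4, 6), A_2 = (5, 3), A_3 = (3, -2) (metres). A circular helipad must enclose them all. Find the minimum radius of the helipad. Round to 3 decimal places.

5.324

Side lengths²: A_1A_2² = 90, A_1A_3² = 113, A_2A_3² = 29.
Since A_1A_3² = 113 < 90 + 29 = 119, the triangle is acute, so the smallest enclosing circle is the circumcircle.
Circumcentre = (-9/34, 75/34), r² = 16385/578.
r = √(16385/578) ≈ 5.324.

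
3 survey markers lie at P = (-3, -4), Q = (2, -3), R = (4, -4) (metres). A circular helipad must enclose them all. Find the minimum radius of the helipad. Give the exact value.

3.5

Side lengths²: PQ² = 26, PR² = 49, QR² = 5.
Since PR² = 49 ≥ 26 + 5 = 31, the angle opposite PR is not acute, so the smallest enclosing circle has PR as diameter.
Centre = midpoint of PR = (0.5, -4), r² = 49/4 = 12.25.
r = √(12.25) = 3.5.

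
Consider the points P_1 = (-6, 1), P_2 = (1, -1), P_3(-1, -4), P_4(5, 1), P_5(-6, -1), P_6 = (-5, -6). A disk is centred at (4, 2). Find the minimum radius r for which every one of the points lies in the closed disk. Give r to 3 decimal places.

12.042

The required radius is the distance from (4, 2) to the farthest point.
Squared distances: 101, 18, 61, 2, 109, 145.
Maximum is 145, attained at P_6.
r = √145 ≈ 12.042.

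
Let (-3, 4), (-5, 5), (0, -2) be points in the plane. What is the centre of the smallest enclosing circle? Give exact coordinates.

(-2.5, 1.5)

Call the three points A, B, C in the order given.
Side lengths²: AB² = 5, AC² = 45, BC² = 74.
Since BC² = 74 ≥ 45 + 5 = 50, the angle opposite BC is not acute, so the smallest enclosing circle has BC as diameter.
Centre = midpoint of BC = (-2.5, 1.5), r² = 74/4 = 18.5.
Centre = (-2.5, 1.5).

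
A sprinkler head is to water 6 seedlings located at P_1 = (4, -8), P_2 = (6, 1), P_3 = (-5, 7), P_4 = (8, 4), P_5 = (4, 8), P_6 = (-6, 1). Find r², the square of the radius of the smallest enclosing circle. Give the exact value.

697/9

The minimum enclosing circle of a finite set is fixed by two of the points (as a diameter) or three (as a circumcircle).
The minimum enclosing circle is determined by three boundary points: P_1, P_3, P_5.
Their circumcentre is (1/3, 0) with r² = 697/9.
The farthest remaining point P_4 is at distance² 673/9 ≤ 697/9.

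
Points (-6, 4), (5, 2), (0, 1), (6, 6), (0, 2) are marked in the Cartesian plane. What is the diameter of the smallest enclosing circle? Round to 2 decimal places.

12.17

By Welzl's lemma the MEC is supported by two points (diametrically opposite) or three points (on a circumcircle).
The farthest pair is (-6, 4)–(6, 6) with squared distance 148. The circle on this segment as diameter has centre (0, 5) and r² = 148/4 = 37.
Check (5, 2): distance² to centre = 34 ≤ 37, so it lies inside.
All remaining points lie in this disk, and no smaller disk contains both endpoints, so this is the minimum enclosing circle.
Diameter = 2r = 2√37 ≈ 12.17.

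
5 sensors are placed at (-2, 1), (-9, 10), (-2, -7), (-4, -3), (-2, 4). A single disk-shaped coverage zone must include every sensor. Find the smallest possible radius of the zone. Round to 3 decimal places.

9.192

The minimum enclosing circle of a finite set is fixed by two of the points (as a diameter) or three (as a circumcircle).
The farthest pair is (-9, 10)–(-2, -7) with squared distance 338. The circle on this segment as diameter has centre (-5.5, 1.5) and r² = 338/4 = 84.5.
Check (-2, 1): distance² to centre = 12.5 ≤ 84.5, so it lies inside.
All remaining points lie in this disk, and no smaller disk contains both endpoints, so this is the minimum enclosing circle.
r = √(84.5) ≈ 9.192.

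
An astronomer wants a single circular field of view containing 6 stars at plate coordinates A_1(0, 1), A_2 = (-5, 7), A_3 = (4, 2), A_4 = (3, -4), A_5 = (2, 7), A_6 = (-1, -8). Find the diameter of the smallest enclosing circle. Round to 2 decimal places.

15.83

A smallest enclosing disk is always determined by at most three of the input points on its boundary.
The minimum enclosing circle is determined by three boundary points: A_2, A_5, A_6.
Their circumcentre is (-1.5, -0.1) with r² = 62.66.
The farthest remaining point A_4 is at distance² 35.46 ≤ 62.66.
Diameter = 2r = 2√(62.66) ≈ 15.83.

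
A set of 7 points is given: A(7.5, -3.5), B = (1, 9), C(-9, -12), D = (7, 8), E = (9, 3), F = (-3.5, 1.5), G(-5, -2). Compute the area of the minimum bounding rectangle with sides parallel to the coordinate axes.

x ranges over [-9, 9], width 18.
y ranges over [-12, 9], height 21.
Area = 18 × 21 = 378.

378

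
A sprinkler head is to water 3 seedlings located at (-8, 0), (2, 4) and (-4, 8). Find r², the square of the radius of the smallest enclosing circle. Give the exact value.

29.453125

Call the three points A, B, C in the order given.
Side lengths²: AB² = 116, AC² = 80, BC² = 52.
Since AB² = 116 < 80 + 52 = 132, the triangle is acute, so the smallest enclosing circle is the circumcircle.
Circumcentre = (-3.25, 2.625), r² = 29.453125.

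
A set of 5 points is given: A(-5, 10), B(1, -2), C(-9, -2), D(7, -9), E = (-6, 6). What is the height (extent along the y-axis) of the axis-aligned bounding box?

19

max y = 10, min y = -9, so height = 19.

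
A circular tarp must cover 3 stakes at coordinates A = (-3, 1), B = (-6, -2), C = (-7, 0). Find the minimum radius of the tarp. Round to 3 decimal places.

Side lengths²: AB² = 18, AC² = 17, BC² = 5.
Since AB² = 18 < 17 + 5 = 22, the triangle is acute, so the smallest enclosing circle is the circumcircle.
Circumcentre = (-29/6, -1/6), r² = 85/18.
r = √(85/18) ≈ 2.173.

2.173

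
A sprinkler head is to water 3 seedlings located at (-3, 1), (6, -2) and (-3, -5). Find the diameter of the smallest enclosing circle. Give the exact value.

10

Call the three points A, B, C in the order given.
Side lengths²: AB² = 90, AC² = 36, BC² = 90.
Since BC² = 90 < 90 + 36 = 126, the triangle is acute, so the smallest enclosing circle is the circumcircle.
Circumcentre = (1, -2), r² = 25.
Diameter = 2r = 2√25 = 10.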